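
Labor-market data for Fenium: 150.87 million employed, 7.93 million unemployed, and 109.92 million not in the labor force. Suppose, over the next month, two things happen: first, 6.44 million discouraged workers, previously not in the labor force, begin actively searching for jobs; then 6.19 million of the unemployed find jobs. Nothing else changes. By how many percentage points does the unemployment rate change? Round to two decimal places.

The unemployment rate changes by −0.04 percentage points.

Initially, labor force = 150.87 + 7.93 = 158.80 million, so u = 7.93/158.80 = 4.99%.
After the first change, unemployed and labor force both rise by 6.44 → E = 150.87, U = 14.37, labor force = 165.24 million.
After the second change, unemployed falls and employed rises by 6.19; labor force unchanged → E = 157.06, U = 8.18, labor force = 165.24 million.
New unemployment rate = 8.18 / 165.24 = 4.95%.
Change = 4.95% − 4.99% = −0.04 percentage points.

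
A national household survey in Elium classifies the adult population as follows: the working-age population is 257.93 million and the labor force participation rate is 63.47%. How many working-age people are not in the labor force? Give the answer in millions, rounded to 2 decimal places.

Share not in the labor force = 1 − 0.6347 = 0.3653.
Not in labor force = 0.3653 × 257.93 ≈ 94.22 million.

About 94.22 million are not in the labor force.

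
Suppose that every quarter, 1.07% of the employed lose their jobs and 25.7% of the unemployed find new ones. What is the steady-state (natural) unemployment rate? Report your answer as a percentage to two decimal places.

At steady state the flows balance: s·E = f·U, so U/(E+U) = s/(s+f).
u* = 1.07 / (1.07 + 25.7) = 1.07 / 26.77 = 4.00%.

Steady-state unemployment rate ≈ 4.00%.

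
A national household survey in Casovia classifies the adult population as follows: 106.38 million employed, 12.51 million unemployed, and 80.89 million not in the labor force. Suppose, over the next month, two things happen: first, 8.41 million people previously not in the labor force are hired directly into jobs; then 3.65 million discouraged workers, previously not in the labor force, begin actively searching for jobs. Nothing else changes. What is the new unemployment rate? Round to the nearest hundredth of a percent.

Initially, labor force = 106.38 + 12.51 = 118.89 million, so u = 12.51/118.89 = 10.52%.
After the first change, employed and labor force both rise by 8.41; unemployed unchanged → E = 114.79, U = 12.51, labor force = 127.30 million.
After the second change, unemployed and labor force both rise by 3.65 → E = 114.79, U = 16.16, labor force = 130.95 million.
New unemployment rate = 16.16 / 130.95 = 12.34%.

New unemployment rate ≈ 12.34%.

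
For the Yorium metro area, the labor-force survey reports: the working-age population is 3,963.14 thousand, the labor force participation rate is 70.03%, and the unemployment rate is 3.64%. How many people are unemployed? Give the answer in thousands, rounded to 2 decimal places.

Labor force = 0.7003 × 3,963.14 = 2,775.39 thousand.
Unemployed = 0.0364 × 2,775.39 ≈ 101.02 thousand.

About 101.02 thousand are unemployed.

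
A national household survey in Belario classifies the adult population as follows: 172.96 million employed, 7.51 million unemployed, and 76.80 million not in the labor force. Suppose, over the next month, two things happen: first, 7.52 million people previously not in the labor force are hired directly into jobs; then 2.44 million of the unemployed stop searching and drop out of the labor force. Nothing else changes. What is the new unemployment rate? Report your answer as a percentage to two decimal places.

Initially, labor force = 172.96 + 7.51 = 180.47 million, so u = 7.51/180.47 = 4.16%.
After the first change, employed and labor force both rise by 7.52; unemployed unchanged → E = 180.48, U = 7.51, labor force = 187.99 million.
After the second change, unemployed and labor force both fall by 2.44 → E = 180.48, U = 5.07, labor force = 185.55 million.
New unemployment rate = 5.07 / 185.55 = 2.73%.

New unemployment rate ≈ 2.73%.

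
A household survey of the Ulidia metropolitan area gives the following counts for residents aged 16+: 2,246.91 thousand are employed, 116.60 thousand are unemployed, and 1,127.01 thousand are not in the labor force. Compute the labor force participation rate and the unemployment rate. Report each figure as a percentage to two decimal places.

Labor force participation rate ≈ 67.71%; unemployment rate ≈ 4.93%.

Labor force = employed + unemployed = 2,246.91 + 116.60 = 2,363.51 thousand.
Working-age population = 2,363.51 + 1,127.01 = 3,490.52 thousand.
Unemployment rate = 116.60 / 2,363.51 = 4.93%.
Labor force participation rate = 2,363.51 / 3,490.52 = 67.71%.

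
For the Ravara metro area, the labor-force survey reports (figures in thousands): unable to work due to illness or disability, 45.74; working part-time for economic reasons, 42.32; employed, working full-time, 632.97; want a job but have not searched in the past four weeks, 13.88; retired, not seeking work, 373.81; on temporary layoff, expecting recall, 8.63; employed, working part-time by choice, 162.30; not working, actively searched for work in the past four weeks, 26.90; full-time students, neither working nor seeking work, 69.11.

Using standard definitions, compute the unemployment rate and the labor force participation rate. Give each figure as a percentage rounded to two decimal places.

Unemployment rate ≈ 4.07%; labor force participation rate ≈ 63.47%.

Employed = 42.32 + 632.97 + 162.30 = 837.59 thousand (anyone who worked, including part-time for economic reasons, counts as employed).
Unemployed = 8.63 + 26.90 = 35.53 thousand (jobless and actively searching, or on temporary layoff).
Labor force = 837.59 + 35.53 = 873.12 thousand.
Not in labor force = 45.74 + 13.88 + 373.81 + 69.11 = 502.54 thousand (those not working and not actively searching are outside the labor force — including those who want a job but have given up searching).
Civilian working-age population = 873.12 + 502.54 = 1,375.66 thousand.
Unemployment rate = 35.53 / 873.12 = 4.07%.
Labor force participation rate = 873.12 / 1,375.66 = 63.47%.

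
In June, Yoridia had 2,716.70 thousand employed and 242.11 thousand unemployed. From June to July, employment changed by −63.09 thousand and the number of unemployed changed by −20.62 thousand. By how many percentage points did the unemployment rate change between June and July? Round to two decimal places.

June: labor force = 2,716.70 + 242.11 = 2,958.81; u = 242.11/2,958.81 = 8.18%.
July: labor force = 2,653.61 + 221.49 = 2,875.10; u = 221.49/2,875.10 = 7.70%.
Change = 7.70% − 8.18% = −0.48 pp.

The unemployment rate changed by −0.48 percentage points.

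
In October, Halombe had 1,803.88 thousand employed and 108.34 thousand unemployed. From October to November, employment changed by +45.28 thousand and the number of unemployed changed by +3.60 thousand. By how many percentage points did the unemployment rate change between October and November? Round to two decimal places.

October: labor force = 1,803.88 + 108.34 = 1,912.22; u = 108.34/1,912.22 = 5.67%.
November: labor force = 1,849.16 + 111.94 = 1,961.10; u = 111.94/1,961.10 = 5.71%.
Change = 5.71% − 5.67% = +0.04 pp.

The unemployment rate changed by +0.04 percentage points.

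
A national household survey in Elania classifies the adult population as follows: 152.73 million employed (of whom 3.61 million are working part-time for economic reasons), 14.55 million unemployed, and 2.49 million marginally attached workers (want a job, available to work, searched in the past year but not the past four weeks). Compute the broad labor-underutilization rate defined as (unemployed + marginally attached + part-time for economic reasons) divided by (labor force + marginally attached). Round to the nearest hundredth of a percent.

Labor force = 152.73 + 14.55 = 167.28 million.
Numerator = 14.55 + 2.49 + 3.61 = 20.65 million.
Denominator = 167.28 + 2.49 = 169.77 million.
Broad rate = 20.65 / 169.77 = 12.16%.

Broad underutilization rate ≈ 12.16%.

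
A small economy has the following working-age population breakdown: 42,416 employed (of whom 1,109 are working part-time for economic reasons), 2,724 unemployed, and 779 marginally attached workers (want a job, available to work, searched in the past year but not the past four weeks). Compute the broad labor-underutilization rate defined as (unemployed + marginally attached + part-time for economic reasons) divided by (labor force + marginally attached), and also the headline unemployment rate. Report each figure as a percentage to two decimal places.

Labor force = 42,416 + 2,724 = 45,140.
Numerator = 2,724 + 779 + 1,109 = 4,612.
Denominator = 45,140 + 779 = 45,919.
Broad rate = 4,612 / 45,919 = 10.04%.
Headline unemployment rate = 2,724 / 45,140 = 6.03%.

Broad underutilization rate ≈ 10.04%; headline unemployment rate ≈ 6.03%.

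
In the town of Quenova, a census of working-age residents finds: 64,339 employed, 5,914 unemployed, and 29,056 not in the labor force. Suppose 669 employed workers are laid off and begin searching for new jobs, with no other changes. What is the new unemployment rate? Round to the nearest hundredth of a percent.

Initially, labor force = 64,339 + 5,914 = 70,253, so u = 5,914/70,253 = 8.42%.
After the change, employed falls and unemployed rises by 669; labor force unchanged → E = 63,670, U = 6,583, labor force = 70,253.
New unemployment rate = 6,583 / 70,253 = 9.37%.

New unemployment rate ≈ 9.37%.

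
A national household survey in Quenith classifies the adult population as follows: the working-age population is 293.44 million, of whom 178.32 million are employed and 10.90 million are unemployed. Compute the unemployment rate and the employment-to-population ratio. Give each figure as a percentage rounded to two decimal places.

Unemployment rate ≈ 5.76%; employment-population ratio ≈ 60.77%.

Labor force = employed + unemployed = 178.32 + 10.90 = 189.22 million.
Unemployment rate = 10.90 / 189.22 = 5.76%.
Employment-population ratio = 178.32 / 293.44 = 60.77%.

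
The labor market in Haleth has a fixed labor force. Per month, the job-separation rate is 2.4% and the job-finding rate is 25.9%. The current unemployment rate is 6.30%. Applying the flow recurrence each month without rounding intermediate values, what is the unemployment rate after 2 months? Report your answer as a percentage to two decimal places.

With a fixed labor force, u_{t+1} = u_t + s·(1−u_t) − f·u_t = u_t·(1−s−f) + s.
Here 1−s−f = 0.717 and s = 0.024.
u_1 = 0.063000 × 0.717 + 0.024 = 0.069171.
u_2 = 0.069171 × 0.717 + 0.024 = 0.073596.

Unemployment rate after two months ≈ 7.36%.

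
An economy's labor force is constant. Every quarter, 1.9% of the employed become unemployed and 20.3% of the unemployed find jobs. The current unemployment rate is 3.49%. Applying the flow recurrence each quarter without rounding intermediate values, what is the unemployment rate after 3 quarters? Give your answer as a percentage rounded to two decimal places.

Unemployment rate after three quarters ≈ 6.17%.

With a fixed labor force, u_{t+1} = u_t + s·(1−u_t) − f·u_t = u_t·(1−s−f) + s.
Here 1−s−f = 0.778 and s = 0.019.
u_1 = 0.034900 × 0.778 + 0.019 = 0.046152.
u_2 = 0.046152 × 0.778 + 0.019 = 0.054906.
u_3 = 0.054906 × 0.778 + 0.019 = 0.061717.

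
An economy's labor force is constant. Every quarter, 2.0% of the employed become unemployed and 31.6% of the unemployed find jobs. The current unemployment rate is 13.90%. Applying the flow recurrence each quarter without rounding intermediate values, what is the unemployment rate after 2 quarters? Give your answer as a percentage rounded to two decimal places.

With a fixed labor force, u_{t+1} = u_t + s·(1−u_t) − f·u_t = u_t·(1−s−f) + s.
Here 1−s−f = 0.664 and s = 0.020.
u_1 = 0.139000 × 0.664 + 0.020 = 0.112296.
u_2 = 0.112296 × 0.664 + 0.020 = 0.094565.

Unemployment rate after two quarters ≈ 9.46%.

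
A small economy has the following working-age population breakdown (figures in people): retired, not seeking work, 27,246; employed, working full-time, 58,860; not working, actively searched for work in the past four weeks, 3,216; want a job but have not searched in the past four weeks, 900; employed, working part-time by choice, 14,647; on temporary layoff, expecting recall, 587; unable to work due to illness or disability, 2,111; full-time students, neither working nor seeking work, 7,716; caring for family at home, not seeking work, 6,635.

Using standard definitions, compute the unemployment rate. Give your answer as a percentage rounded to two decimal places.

Unemployment rate ≈ 4.92%.

Employed = 58,860 + 14,647 = 73,507.
Unemployed = 3,216 + 587 = 3,803 (jobless and actively searching, or on temporary layoff).
Labor force = 73,507 + 3,803 = 77,310.
Unemployment rate = 3,803 / 77,310 = 4.92%.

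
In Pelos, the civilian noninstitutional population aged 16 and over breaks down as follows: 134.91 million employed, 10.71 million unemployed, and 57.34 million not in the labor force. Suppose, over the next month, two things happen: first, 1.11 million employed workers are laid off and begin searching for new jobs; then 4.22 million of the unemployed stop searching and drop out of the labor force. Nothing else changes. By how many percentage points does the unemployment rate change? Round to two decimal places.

The unemployment rate changes by −1.98 percentage points.

Initially, labor force = 134.91 + 10.71 = 145.62 million, so u = 10.71/145.62 = 7.35%.
After the first change, employed falls and unemployed rises by 1.11; labor force unchanged → E = 133.80, U = 11.82, labor force = 145.62 million.
After the second change, unemployed and labor force both fall by 4.22 → E = 133.80, U = 7.60, labor force = 141.40 million.
New unemployment rate = 7.60 / 141.40 = 5.37%.
Change = 5.37% − 7.35% = −1.98 percentage points.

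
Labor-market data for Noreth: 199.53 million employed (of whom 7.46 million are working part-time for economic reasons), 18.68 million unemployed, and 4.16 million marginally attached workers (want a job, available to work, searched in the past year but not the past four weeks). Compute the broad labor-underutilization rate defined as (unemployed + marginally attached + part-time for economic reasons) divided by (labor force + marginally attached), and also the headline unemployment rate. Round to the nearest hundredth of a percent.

Labor force = 199.53 + 18.68 = 218.21 million.
Numerator = 18.68 + 4.16 + 7.46 = 30.30 million.
Denominator = 218.21 + 4.16 = 222.37 million.
Broad rate = 30.30 / 222.37 = 13.63%.
Headline unemployment rate = 18.68 / 218.21 = 8.56%.

Broad underutilization rate ≈ 13.63%; headline unemployment rate ≈ 8.56%.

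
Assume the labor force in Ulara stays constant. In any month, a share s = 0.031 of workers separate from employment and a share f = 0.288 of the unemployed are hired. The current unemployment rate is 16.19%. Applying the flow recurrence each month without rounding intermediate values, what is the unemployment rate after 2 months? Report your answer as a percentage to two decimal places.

Unemployment rate after two months ≈ 12.72%.

With a fixed labor force, u_{t+1} = u_t + s·(1−u_t) − f·u_t = u_t·(1−s−f) + s.
Here 1−s−f = 0.681 and s = 0.031.
u_1 = 0.161900 × 0.681 + 0.031 = 0.141254.
u_2 = 0.141254 × 0.681 + 0.031 = 0.127194.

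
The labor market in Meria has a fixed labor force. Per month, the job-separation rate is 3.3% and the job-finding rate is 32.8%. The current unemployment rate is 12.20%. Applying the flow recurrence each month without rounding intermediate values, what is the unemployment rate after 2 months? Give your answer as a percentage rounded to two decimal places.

Unemployment rate after two months ≈ 10.39%.

With a fixed labor force, u_{t+1} = u_t + s·(1−u_t) − f·u_t = u_t·(1−s−f) + s.
Here 1−s−f = 0.639 and s = 0.033.
u_1 = 0.122000 × 0.639 + 0.033 = 0.110958.
u_2 = 0.110958 × 0.639 + 0.033 = 0.103902.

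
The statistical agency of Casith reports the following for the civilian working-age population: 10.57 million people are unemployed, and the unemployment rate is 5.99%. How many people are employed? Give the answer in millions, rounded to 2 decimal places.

Labor force = U / u = 10.57 / 0.0599 ≈ 176.46 million.
Employed = labor force − unemployed = 176.46 − 10.57 = 165.89 million.

About 165.89 million are employed.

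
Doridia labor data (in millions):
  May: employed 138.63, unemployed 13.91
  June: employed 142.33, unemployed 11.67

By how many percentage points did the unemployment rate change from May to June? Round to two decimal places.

The unemployment rate changed by −1.54 percentage points.

May: labor force = 138.63 + 13.91 = 152.54; u = 13.91/152.54 = 9.12%.
June: labor force = 142.33 + 11.67 = 154.00; u = 11.67/154.00 = 7.58%.
Change = 7.58% − 9.12% = −1.54 pp.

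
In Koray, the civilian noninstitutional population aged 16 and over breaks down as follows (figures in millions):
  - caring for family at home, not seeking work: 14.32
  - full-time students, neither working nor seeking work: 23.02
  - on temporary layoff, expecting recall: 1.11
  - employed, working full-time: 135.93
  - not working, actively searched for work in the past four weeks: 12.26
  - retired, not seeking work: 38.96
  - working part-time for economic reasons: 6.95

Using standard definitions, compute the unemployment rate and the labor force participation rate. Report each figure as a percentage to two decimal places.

Unemployment rate ≈ 8.56%; labor force participation rate ≈ 67.19%.

Employed = 135.93 + 6.95 = 142.88 million (anyone who worked, including part-time for economic reasons, counts as employed).
Unemployed = 1.11 + 12.26 = 13.37 million (jobless and actively searching, or on temporary layoff).
Labor force = 142.88 + 13.37 = 156.25 million.
Not in labor force = 14.32 + 23.02 + 38.96 = 76.30 million (those not working and not actively searching are outside the labor force).
Civilian working-age population = 156.25 + 76.30 = 232.55 million.
Unemployment rate = 13.37 / 156.25 = 8.56%.
Labor force participation rate = 156.25 / 232.55 = 67.19%.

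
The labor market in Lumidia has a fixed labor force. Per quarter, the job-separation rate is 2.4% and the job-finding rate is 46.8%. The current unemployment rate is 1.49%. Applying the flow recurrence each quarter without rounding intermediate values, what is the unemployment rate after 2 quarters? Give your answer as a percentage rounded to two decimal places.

With a fixed labor force, u_{t+1} = u_t + s·(1−u_t) − f·u_t = u_t·(1−s−f) + s.
Here 1−s−f = 0.508 and s = 0.024.
u_1 = 0.014900 × 0.508 + 0.024 = 0.031569.
u_2 = 0.031569 × 0.508 + 0.024 = 0.040037.

Unemployment rate after two quarters ≈ 4.00%.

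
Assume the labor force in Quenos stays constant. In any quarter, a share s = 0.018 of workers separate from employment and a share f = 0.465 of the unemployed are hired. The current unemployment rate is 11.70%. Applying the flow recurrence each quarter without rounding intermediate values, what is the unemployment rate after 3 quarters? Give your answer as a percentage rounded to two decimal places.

With a fixed labor force, u_{t+1} = u_t + s·(1−u_t) − f·u_t = u_t·(1−s−f) + s.
Here 1−s−f = 0.517 and s = 0.018.
u_1 = 0.117000 × 0.517 + 0.018 = 0.078489.
u_2 = 0.078489 × 0.517 + 0.018 = 0.058579.
u_3 = 0.058579 × 0.517 + 0.018 = 0.048285.

Unemployment rate after three quarters ≈ 4.83%.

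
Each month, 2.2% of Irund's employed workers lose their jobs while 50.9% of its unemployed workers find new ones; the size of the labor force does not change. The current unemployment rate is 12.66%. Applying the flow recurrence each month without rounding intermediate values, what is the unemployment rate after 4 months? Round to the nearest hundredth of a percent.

Unemployment rate after four months ≈ 4.56%.

With a fixed labor force, u_{t+1} = u_t + s·(1−u_t) − f·u_t = u_t·(1−s−f) + s.
Here 1−s−f = 0.469 and s = 0.022.
u_1 = 0.126600 × 0.469 + 0.022 = 0.081375.
u_2 = 0.081375 × 0.469 + 0.022 = 0.060165.
u_3 = 0.060165 × 0.469 + 0.022 = 0.050217.
u_4 = 0.050217 × 0.469 + 0.022 = 0.045552.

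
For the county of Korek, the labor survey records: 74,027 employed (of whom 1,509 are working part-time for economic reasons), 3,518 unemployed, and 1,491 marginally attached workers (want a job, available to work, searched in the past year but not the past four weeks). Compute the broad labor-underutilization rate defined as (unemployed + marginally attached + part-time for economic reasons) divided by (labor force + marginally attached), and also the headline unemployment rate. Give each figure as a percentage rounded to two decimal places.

Labor force = 74,027 + 3,518 = 77,545.
Numerator = 3,518 + 1,491 + 1,509 = 6,518.
Denominator = 77,545 + 1,491 = 79,036.
Broad rate = 6,518 / 79,036 = 8.25%.
Headline unemployment rate = 3,518 / 77,545 = 4.54%.

Broad underutilization rate ≈ 8.25%; headline unemployment rate ≈ 4.54%.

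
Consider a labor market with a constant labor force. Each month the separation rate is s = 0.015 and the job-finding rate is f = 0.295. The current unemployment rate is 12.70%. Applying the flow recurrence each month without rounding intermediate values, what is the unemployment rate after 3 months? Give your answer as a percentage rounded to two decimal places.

Unemployment rate after three months ≈ 7.42%.

With a fixed labor force, u_{t+1} = u_t + s·(1−u_t) − f·u_t = u_t·(1−s−f) + s.
Here 1−s−f = 0.690 and s = 0.015.
u_1 = 0.127000 × 0.690 + 0.015 = 0.102630.
u_2 = 0.102630 × 0.690 + 0.015 = 0.085815.
u_3 = 0.085815 × 0.690 + 0.015 = 0.074212.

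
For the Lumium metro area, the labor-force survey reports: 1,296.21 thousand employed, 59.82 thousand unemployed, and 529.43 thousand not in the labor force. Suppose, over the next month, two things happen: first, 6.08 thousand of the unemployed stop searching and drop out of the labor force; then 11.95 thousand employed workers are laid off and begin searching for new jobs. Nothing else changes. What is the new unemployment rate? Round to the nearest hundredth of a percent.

New unemployment rate ≈ 4.87%.

Initially, labor force = 1,296.21 + 59.82 = 1,356.03 thousand, so u = 59.82/1,356.03 = 4.41%.
After the first change, unemployed and labor force both fall by 6.08 → E = 1,296.21, U = 53.74, labor force = 1,349.95 thousand.
After the second change, employed falls and unemployed rises by 11.95; labor force unchanged → E = 1,284.26, U = 65.69, labor force = 1,349.95 thousand.
New unemployment rate = 65.69 / 1,349.95 = 4.87%.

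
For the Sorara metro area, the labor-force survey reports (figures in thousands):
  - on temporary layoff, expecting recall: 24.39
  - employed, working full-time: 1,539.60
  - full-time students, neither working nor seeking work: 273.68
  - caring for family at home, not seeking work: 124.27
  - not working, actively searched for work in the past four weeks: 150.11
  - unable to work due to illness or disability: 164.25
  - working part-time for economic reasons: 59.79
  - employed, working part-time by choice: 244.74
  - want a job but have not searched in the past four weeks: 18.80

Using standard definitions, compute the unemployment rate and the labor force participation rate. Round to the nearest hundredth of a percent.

Unemployment rate ≈ 8.64%; labor force participation rate ≈ 77.65%.

Employed = 1,539.60 + 59.79 + 244.74 = 1,844.13 thousand (anyone who worked, including part-time for economic reasons, counts as employed).
Unemployed = 24.39 + 150.11 = 174.50 thousand (jobless and actively searching, or on temporary layoff).
Labor force = 1,844.13 + 174.50 = 2,018.63 thousand.
Not in labor force = 273.68 + 124.27 + 164.25 + 18.80 = 581.00 thousand (those not working and not actively searching are outside the labor force — including those who want a job but have given up searching).
Civilian working-age population = 2,018.63 + 581.00 = 2,599.63 thousand.
Unemployment rate = 174.50 / 2,018.63 = 8.64%.
Labor force participation rate = 2,018.63 / 2,599.63 = 77.65%.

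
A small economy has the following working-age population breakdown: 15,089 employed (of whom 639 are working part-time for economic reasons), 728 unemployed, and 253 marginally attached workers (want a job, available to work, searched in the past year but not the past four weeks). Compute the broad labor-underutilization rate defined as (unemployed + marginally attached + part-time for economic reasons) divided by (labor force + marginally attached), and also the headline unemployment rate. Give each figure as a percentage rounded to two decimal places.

Labor force = 15,089 + 728 = 15,817.
Numerator = 728 + 253 + 639 = 1,620.
Denominator = 15,817 + 253 = 16,070.
Broad rate = 1,620 / 16,070 = 10.08%.
Headline unemployment rate = 728 / 15,817 = 4.60%.

Broad underutilization rate ≈ 10.08%; headline unemployment rate ≈ 4.60%.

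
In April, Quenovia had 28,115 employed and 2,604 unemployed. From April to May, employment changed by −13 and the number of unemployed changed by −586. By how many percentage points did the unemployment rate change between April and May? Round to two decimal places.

April: labor force = 28,115 + 2,604 = 30,719; u = 2,604/30,719 = 8.48%.
May: labor force = 28,102 + 2,018 = 30,120; u = 2,018/30,120 = 6.70%.
Change = 6.70% − 8.48% = −1.78 pp.

The unemployment rate changed by −1.78 percentage points.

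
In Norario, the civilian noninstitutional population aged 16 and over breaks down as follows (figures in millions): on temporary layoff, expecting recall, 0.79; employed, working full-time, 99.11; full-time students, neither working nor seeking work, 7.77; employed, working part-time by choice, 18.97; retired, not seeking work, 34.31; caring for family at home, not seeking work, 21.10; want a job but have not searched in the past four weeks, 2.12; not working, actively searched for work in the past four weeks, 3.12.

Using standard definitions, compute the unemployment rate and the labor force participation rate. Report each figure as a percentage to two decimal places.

Unemployment rate ≈ 3.21%; labor force participation rate ≈ 65.13%.

Employed = 99.11 + 18.97 = 118.08 million.
Unemployed = 0.79 + 3.12 = 3.91 million (jobless and actively searching, or on temporary layoff).
Labor force = 118.08 + 3.91 = 121.99 million.
Not in labor force = 7.77 + 34.31 + 21.10 + 2.12 = 65.30 million (those not working and not actively searching are outside the labor force — including those who want a job but have given up searching).
Civilian working-age population = 121.99 + 65.30 = 187.29 million.
Unemployment rate = 3.91 / 121.99 = 3.21%.
Labor force participation rate = 121.99 / 187.29 = 65.13%.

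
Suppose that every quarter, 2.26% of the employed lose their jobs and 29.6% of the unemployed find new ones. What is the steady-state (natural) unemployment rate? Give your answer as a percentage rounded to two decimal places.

At steady state the flows balance: s·E = f·U, so U/(E+U) = s/(s+f).
u* = 2.26 / (2.26 + 29.6) = 2.26 / 31.86 = 7.09%.

Steady-state unemployment rate ≈ 7.09%.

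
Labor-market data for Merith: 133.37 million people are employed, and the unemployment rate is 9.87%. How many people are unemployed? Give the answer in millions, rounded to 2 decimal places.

About 14.61 million are unemployed.

Let U be the number unemployed. The labor force is E + U, and U/(E+U) = 0.0987.
So U = 0.0987 × 133.37 / (1 − 0.0987) = 13.1636 / 0.9013 ≈ 14.61 million.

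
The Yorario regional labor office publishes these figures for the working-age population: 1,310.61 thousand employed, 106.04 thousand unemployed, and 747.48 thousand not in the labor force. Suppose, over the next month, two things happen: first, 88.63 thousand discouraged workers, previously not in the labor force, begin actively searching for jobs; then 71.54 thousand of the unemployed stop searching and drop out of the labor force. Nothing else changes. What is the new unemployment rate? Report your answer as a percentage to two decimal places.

New unemployment rate ≈ 8.59%.

Initially, labor force = 1,310.61 + 106.04 = 1,416.65 thousand, so u = 106.04/1,416.65 = 7.49%.
After the first change, unemployed and labor force both rise by 88.63 → E = 1,310.61, U = 194.67, labor force = 1,505.28 thousand.
After the second change, unemployed and labor force both fall by 71.54 → E = 1,310.61, U = 123.13, labor force = 1,433.74 thousand.
New unemployment rate = 123.13 / 1,433.74 = 8.59%.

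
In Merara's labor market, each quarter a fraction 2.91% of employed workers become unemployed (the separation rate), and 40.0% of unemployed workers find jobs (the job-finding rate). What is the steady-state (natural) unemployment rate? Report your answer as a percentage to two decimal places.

At steady state the flows balance: s·E = f·U, so U/(E+U) = s/(s+f).
u* = 2.91 / (2.91 + 40.0) = 2.91 / 42.91 = 6.78%.

Steady-state unemployment rate ≈ 6.78%.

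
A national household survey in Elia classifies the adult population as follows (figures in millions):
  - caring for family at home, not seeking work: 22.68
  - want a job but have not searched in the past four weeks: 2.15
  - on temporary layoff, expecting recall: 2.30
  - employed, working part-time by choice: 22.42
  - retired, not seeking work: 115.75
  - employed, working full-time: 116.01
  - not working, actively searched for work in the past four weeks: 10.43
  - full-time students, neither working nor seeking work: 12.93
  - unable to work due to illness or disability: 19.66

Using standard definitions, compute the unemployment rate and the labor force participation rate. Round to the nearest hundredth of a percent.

Employed = 22.42 + 116.01 = 138.43 million.
Unemployed = 2.30 + 10.43 = 12.73 million (jobless and actively searching, or on temporary layoff).
Labor force = 138.43 + 12.73 = 151.16 million.
Not in labor force = 22.68 + 2.15 + 115.75 + 12.93 + 19.66 = 173.17 million (those not working and not actively searching are outside the labor force — including those who want a job but have given up searching).
Civilian working-age population = 151.16 + 173.17 = 324.33 million.
Unemployment rate = 12.73 / 151.16 = 8.42%.
Labor force participation rate = 151.16 / 324.33 = 46.61%.

Unemployment rate ≈ 8.42%; labor force participation rate ≈ 46.61%.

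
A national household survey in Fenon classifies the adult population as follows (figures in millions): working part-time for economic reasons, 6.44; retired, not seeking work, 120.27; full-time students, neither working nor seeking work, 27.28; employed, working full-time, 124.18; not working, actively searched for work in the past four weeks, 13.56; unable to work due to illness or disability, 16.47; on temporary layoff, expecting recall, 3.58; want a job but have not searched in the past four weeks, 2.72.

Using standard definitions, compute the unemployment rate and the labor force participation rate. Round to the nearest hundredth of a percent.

Employed = 6.44 + 124.18 = 130.62 million (anyone who worked, including part-time for economic reasons, counts as employed).
Unemployed = 13.56 + 3.58 = 17.14 million (jobless and actively searching, or on temporary layoff).
Labor force = 130.62 + 17.14 = 147.76 million.
Not in labor force = 120.27 + 27.28 + 16.47 + 2.72 = 166.74 million (those not working and not actively searching are outside the labor force — including those who want a job but have given up searching).
Civilian working-age population = 147.76 + 166.74 = 314.50 million.
Unemployment rate = 17.14 / 147.76 = 11.60%.
Labor force participation rate = 147.76 / 314.50 = 46.98%.

Unemployment rate ≈ 11.60%; labor force participation rate ≈ 46.98%.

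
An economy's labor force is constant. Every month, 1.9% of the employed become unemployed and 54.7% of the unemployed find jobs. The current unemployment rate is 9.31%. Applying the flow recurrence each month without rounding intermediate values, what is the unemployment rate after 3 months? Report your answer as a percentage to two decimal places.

Unemployment rate after three months ≈ 3.84%.

With a fixed labor force, u_{t+1} = u_t + s·(1−u_t) − f·u_t = u_t·(1−s−f) + s.
Here 1−s−f = 0.434 and s = 0.019.
u_1 = 0.093100 × 0.434 + 0.019 = 0.059405.
u_2 = 0.059405 × 0.434 + 0.019 = 0.044782.
u_3 = 0.044782 × 0.434 + 0.019 = 0.038435.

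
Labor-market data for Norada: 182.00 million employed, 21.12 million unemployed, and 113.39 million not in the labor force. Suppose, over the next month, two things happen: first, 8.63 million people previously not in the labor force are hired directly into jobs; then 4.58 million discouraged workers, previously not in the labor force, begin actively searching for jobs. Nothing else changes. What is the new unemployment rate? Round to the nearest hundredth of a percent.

New unemployment rate ≈ 11.88%.

Initially, labor force = 182.00 + 21.12 = 203.12 million, so u = 21.12/203.12 = 10.40%.
After the first change, employed and labor force both rise by 8.63; unemployed unchanged → E = 190.63, U = 21.12, labor force = 211.75 million.
After the second change, unemployed and labor force both rise by 4.58 → E = 190.63, U = 25.70, labor force = 216.33 million.
New unemployment rate = 25.70 / 216.33 = 11.88%.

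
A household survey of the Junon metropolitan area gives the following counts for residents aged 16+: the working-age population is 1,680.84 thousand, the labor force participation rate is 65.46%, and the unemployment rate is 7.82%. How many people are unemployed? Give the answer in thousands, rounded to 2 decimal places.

About 86.04 thousand are unemployed.

Labor force = 0.6546 × 1,680.84 = 1,100.28 thousand.
Unemployed = 0.0782 × 1,100.28 ≈ 86.04 thousand.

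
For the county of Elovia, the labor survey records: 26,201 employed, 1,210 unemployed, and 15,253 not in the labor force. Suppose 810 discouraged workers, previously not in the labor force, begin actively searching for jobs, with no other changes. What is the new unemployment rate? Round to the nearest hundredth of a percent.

New unemployment rate ≈ 7.16%.

Initially, labor force = 26,201 + 1,210 = 27,411, so u = 1,210/27,411 = 4.41%.
After the change, unemployed and labor force both rise by 810 → E = 26,201, U = 2,020, labor force = 28,221.
New unemployment rate = 2,020 / 28,221 = 7.16%.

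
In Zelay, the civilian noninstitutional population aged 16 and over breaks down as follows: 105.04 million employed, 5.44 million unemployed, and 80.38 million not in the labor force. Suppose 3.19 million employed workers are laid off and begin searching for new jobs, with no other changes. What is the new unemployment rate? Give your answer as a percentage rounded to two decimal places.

New unemployment rate ≈ 7.81%.

Initially, labor force = 105.04 + 5.44 = 110.48 million, so u = 5.44/110.48 = 4.92%.
After the change, employed falls and unemployed rises by 3.19; labor force unchanged → E = 101.85, U = 8.63, labor force = 110.48 million.
New unemployment rate = 8.63 / 110.48 = 7.81%.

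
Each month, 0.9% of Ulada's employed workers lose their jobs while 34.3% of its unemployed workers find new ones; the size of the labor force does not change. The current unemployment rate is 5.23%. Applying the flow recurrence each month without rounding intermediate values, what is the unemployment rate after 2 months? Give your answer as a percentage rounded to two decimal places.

Unemployment rate after two months ≈ 3.68%.

With a fixed labor force, u_{t+1} = u_t + s·(1−u_t) − f·u_t = u_t·(1−s−f) + s.
Here 1−s−f = 0.648 and s = 0.009.
u_1 = 0.052300 × 0.648 + 0.009 = 0.042890.
u_2 = 0.042890 × 0.648 + 0.009 = 0.036793.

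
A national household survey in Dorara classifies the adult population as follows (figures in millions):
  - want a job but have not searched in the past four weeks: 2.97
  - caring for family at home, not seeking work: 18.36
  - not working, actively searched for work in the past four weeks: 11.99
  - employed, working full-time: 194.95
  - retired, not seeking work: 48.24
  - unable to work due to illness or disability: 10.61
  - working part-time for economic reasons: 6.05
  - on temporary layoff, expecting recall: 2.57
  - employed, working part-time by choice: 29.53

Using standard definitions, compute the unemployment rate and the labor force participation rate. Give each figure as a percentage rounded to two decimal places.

Unemployment rate ≈ 5.94%; labor force participation rate ≈ 75.35%.

Employed = 194.95 + 6.05 + 29.53 = 230.53 million (anyone who worked, including part-time for economic reasons, counts as employed).
Unemployed = 11.99 + 2.57 = 14.56 million (jobless and actively searching, or on temporary layoff).
Labor force = 230.53 + 14.56 = 245.09 million.
Not in labor force = 2.97 + 18.36 + 48.24 + 10.61 = 80.18 million (those not working and not actively searching are outside the labor force — including those who want a job but have given up searching).
Civilian working-age population = 245.09 + 80.18 = 325.27 million.
Unemployment rate = 14.56 / 245.09 = 5.94%.
Labor force participation rate = 245.09 / 325.27 = 75.35%.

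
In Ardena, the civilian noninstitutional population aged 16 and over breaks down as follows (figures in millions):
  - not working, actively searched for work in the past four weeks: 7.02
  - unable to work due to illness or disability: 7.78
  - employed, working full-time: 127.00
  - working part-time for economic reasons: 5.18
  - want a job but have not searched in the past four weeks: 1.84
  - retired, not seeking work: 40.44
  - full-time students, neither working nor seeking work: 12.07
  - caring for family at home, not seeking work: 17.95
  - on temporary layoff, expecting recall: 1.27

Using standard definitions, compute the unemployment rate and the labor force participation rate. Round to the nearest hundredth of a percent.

Unemployment rate ≈ 5.90%; labor force participation rate ≈ 63.69%.

Employed = 127.00 + 5.18 = 132.18 million (anyone who worked, including part-time for economic reasons, counts as employed).
Unemployed = 7.02 + 1.27 = 8.29 million (jobless and actively searching, or on temporary layoff).
Labor force = 132.18 + 8.29 = 140.47 million.
Not in labor force = 7.78 + 1.84 + 40.44 + 12.07 + 17.95 = 80.08 million (those not working and not actively searching are outside the labor force — including those who want a job but have given up searching).
Civilian working-age population = 140.47 + 80.08 = 220.55 million.
Unemployment rate = 8.29 / 140.47 = 5.90%.
Labor force participation rate = 140.47 / 220.55 = 63.69%.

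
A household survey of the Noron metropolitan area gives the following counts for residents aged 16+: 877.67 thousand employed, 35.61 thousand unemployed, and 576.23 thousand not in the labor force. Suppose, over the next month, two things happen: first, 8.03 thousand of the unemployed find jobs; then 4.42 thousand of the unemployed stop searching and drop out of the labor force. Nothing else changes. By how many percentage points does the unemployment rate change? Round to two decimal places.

Initially, labor force = 877.67 + 35.61 = 913.28 thousand, so u = 35.61/913.28 = 3.90%.
After the first change, unemployed falls and employed rises by 8.03; labor force unchanged → E = 885.70, U = 27.58, labor force = 913.28 thousand.
After the second change, unemployed and labor force both fall by 4.42 → E = 885.70, U = 23.16, labor force = 908.86 thousand.
New unemployment rate = 23.16 / 908.86 = 2.55%.
Change = 2.55% − 3.90% = −1.35 percentage points.

The unemployment rate changes by −1.35 percentage points.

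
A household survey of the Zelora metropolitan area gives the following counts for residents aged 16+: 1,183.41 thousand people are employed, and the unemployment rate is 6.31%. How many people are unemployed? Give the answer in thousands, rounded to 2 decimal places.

Let U be the number unemployed. The labor force is E + U, and U/(E+U) = 0.0631.
So U = 0.0631 × 1,183.41 / (1 − 0.0631) = 74.6732 / 0.9369 ≈ 79.70 thousand.

About 79.70 thousand are unemployed.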